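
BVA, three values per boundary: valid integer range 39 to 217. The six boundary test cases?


Range: [39, 217]
Boundaries: just below min, min, min+1, max-1, max, just above max
Values: [38, 39, 40, 216, 217, 218]

[38, 39, 40, 216, 217, 218]


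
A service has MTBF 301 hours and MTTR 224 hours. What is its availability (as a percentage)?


Availability = MTBF / (MTBF + MTTR)
Availability = 301 / (301 + 224)
Availability = 301 / 525
Availability = 57.3333%

57.3333%


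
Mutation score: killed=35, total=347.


Mutation score = killed / total * 100
Mutation score = 35 / 347 * 100
Mutation score = 10.09%

10.09%


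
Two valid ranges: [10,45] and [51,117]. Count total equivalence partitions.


Valid ranges: [10,45] and [51,117]
Class 1: x < 10 — invalid
Class 2: 10 ≤ x ≤ 45 — valid
Class 3: 45 < x < 51 — invalid (gap between ranges)
Class 4: 51 ≤ x ≤ 117 — valid
Class 5: x > 117 — invalid
Total equivalence classes: 5

5 equivalence classes


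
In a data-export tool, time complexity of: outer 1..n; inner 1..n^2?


Reasoning: n times n^2
Complexity: O(n^3)

O(n^3)


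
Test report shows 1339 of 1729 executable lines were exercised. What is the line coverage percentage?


Coverage = covered / total * 100
Coverage = 1339 / 1729 * 100
Coverage = 77.44%

77.44%


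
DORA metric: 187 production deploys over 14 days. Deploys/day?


Formula: deployments per day = releases / days
= 187 / 14
= 13.357 deploys/day
(equivalently, 93.5 deploys/week)

13.357 deploys/day


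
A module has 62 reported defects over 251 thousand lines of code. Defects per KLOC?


Defect density = defects / KLOC
Defect density = 62 / 251
Defect density = 0.247 defects/KLOC

0.247 defects/KLOC


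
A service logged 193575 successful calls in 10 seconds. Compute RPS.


Formula: throughput = requests / seconds
throughput = 193575 / 10
throughput = 19357.5 requests/second

19357.5 requests/second


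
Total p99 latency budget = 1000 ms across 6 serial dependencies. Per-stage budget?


Formula: per_stage = total_budget / stages
per_stage = 1000 / 6
per_stage = 166.67 ms

166.67 ms


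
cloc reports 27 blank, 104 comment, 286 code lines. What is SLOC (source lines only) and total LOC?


Total LOC = blank + comment + code
Total LOC = 27 + 104 + 286 = 417
SLOC (source only) = code = 286

Total LOC: 417, SLOC: 286


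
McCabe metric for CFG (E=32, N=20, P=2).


Formula: V(G) = E - N + 2P
V(G) = 32 - 20 + 2*2
V(G) = 12 + 4
V(G) = 16

16


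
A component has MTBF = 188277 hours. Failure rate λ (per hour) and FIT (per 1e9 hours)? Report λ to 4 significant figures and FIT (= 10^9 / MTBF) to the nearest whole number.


Formula: λ = 1 / MTBF; FIT = λ × 1e9 = 1e9 / MTBF
λ = 1 / 188277 ≈ 5.311e-06 failures/hour
FIT = 1e9 / 188277 ≈ 5311 failures per 1e9 hours (nearest whole number)

λ = 5.311e-06 /h, FIT = 5311


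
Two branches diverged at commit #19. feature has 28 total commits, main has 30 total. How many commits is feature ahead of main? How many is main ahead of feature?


Common ancestor: commit #19
feature commits after divergence: 28 - 19 = 9
main commits after divergence: 30 - 19 = 11
feature is 9 commits ahead of main
main is 11 commits ahead of feature

feature ahead: 9, main ahead: 11


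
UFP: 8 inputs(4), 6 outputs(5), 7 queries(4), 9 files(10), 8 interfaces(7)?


UFP = EI*4 + EO*5 + EQ*4 + ILF*10 + EIF*7
UFP = 8*4 + 6*5 + 7*4 + 9*10 + 8*7
UFP = 32 + 30 + 28 + 90 + 56
UFP = 236

236


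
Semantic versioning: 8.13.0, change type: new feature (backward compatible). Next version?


Current: 8.13.0
Change category: 'new feature (backward compatible)' → minor bump
SemVer rule: minor bump → increment MINOR, reset PATCH to 0 (MAJOR unchanged)
New: 8.14.0

8.14.0


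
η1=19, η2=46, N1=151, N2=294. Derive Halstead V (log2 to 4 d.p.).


Formula: V = N * log2(η), where N = N1 + N2 and η = η1 + η2
η = 19 + 46 = 65
N = 151 + 294 = 445
log2(65) ≈ 6.0224
V = 445 * 6.0224 = 2679.97

2679.97


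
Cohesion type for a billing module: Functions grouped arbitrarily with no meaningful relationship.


Reasoning: Worst: random grouping
Type: Coincidental cohesion

Coincidental cohesion


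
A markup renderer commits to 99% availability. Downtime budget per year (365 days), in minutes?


Formula: allowed downtime = period * (100 - SLA) / 100
Period (year (365 days)) = 525600 minutes
Unavailability fraction = (100 - 99.0) / 100
Allowed downtime = 525600 * (100 - 99.0) / 100
Allowed downtime = 5256.0 minutes

5256.0 minutes


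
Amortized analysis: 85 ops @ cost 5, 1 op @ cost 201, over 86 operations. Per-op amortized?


Formula: Amortized cost = Total cost / Operations
Total cost = (85 * 5) + (1 * 201)
Total cost = 425 + 201 = 626
Amortized = 626 / 86 = 7.2791

7.2791


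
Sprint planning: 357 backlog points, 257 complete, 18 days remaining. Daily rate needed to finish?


Formula: Required rate = Remaining points / Days left
Remaining = 357 - 257 = 100 points
Required rate = 100 / 18 = 5.56 points/day

5.56 points/day


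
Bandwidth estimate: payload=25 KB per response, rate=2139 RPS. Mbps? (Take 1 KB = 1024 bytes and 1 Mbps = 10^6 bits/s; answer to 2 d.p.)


Formula: Mbps = payload_bytes * RPS * 8 / 1e6
Payload per request = 25 KB = 25 * 1024 = 25600 bytes
Total bytes/sec = 25600 * 2139 = 54758400
Total bits/sec = 54758400 * 8 = 438067200
Mbps = 438067200 / 1e6 = 438.07

438.07 Mbps


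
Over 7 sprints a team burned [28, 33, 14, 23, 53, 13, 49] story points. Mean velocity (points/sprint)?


Formula: Avg velocity = Total points / Number of sprints
Points: [28, 33, 14, 23, 53, 13, 49]
Sum = 28 + 33 + 14 + 23 + 53 + 13 + 49 = 213
Avg velocity = 213 / 7 = 30.43 points/sprint

30.43 points/sprint


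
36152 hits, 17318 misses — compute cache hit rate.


Formula: hit rate = hits / (hits + misses) * 100
hit rate = 36152 / (36152 + 17318) * 100
hit rate = 36152 / 53470 * 100
hit rate = 67.61%

67.61%


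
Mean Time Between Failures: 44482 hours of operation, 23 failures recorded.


Formula: MTBF = Total operating time / Number of failures
MTBF = 44482 / 23
MTBF = 1934.0 hours

1934.0 hours


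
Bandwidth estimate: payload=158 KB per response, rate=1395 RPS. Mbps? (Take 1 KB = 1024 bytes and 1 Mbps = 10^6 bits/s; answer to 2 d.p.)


Formula: Mbps = payload_bytes * RPS * 8 / 1e6
Payload per request = 158 KB = 158 * 1024 = 161792 bytes
Total bytes/sec = 161792 * 1395 = 225699840
Total bits/sec = 225699840 * 8 = 1805598720
Mbps = 1805598720 / 1e6 = 1805.6

1805.6 Mbps


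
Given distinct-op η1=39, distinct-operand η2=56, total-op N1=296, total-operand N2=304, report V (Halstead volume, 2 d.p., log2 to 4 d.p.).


Formula: V = N * log2(η), where N = N1 + N2 and η = η1 + η2
η = 39 + 56 = 95
N = 296 + 304 = 600
log2(95) ≈ 6.5699
V = 600 * 6.5699 = 3941.94

3941.94


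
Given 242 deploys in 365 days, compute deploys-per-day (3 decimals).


Formula: deployments per day = releases / days
= 242 / 365
= 0.663 deploys/day
(equivalently, 4.64 deploys/week)

0.663 deploys/day


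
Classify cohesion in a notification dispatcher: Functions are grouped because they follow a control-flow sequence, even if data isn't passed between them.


Reasoning: Grouped by order of execution within a routine, not by data flow
Type: Procedural cohesion

Procedural cohesion


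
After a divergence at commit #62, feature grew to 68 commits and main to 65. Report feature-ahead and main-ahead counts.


Common ancestor: commit #62
feature commits after divergence: 68 - 62 = 6
main commits after divergence: 65 - 62 = 3
feature is 6 commits ahead of main
main is 3 commits ahead of feature

feature ahead: 6, main ahead: 3


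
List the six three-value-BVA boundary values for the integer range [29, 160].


Range: [29, 160]
Boundaries: just below min, min, min+1, max-1, max, just above max
Values: [28, 29, 30, 159, 160, 161]

[28, 29, 30, 159, 160, 161]


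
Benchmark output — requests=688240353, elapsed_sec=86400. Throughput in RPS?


Formula: throughput = requests / seconds
throughput = 688240353 / 86400
throughput = 7965.74 requests/second

7965.74 requests/second


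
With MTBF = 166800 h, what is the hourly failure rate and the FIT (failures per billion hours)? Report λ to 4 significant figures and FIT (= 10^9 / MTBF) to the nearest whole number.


Formula: λ = 1 / MTBF; FIT = λ × 1e9 = 1e9 / MTBF
λ = 1 / 166800 ≈ 5.995e-06 failures/hour
FIT = 1e9 / 166800 ≈ 5995 failures per 1e9 hours (nearest whole number)

λ = 5.995e-06 /h, FIT = 5995


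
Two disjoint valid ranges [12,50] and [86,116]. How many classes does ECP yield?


Valid ranges: [12,50] and [86,116]
Class 1: x < 12 — invalid
Class 2: 12 ≤ x ≤ 50 — valid
Class 3: 50 < x < 86 — invalid (gap between ranges)
Class 4: 86 ≤ x ≤ 116 — valid
Class 5: x > 116 — invalid
Total equivalence classes: 5

5 equivalence classes


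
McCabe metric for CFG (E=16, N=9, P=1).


Formula: V(G) = E - N + 2P
V(G) = 16 - 9 + 2*1
V(G) = 7 + 2
V(G) = 9

9


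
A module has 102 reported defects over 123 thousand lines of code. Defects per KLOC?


Defect density = defects / KLOC
Defect density = 102 / 123
Defect density = 0.829 defects/KLOC

0.829 defects/KLOC


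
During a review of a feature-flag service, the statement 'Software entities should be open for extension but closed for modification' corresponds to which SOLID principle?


This describes the Open/Closed Principle (OCP)

Open/Closed Principle (OCP)


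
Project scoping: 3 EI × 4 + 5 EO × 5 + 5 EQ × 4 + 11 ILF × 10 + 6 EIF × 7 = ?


UFP = EI*4 + EO*5 + EQ*4 + ILF*10 + EIF*7
UFP = 3*4 + 5*5 + 5*4 + 11*10 + 6*7
UFP = 12 + 25 + 20 + 110 + 42
UFP = 209

209


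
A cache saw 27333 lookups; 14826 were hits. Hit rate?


Formula: hit rate = hits / (hits + misses) * 100
hit rate = 14826 / (14826 + 12507) * 100
hit rate = 14826 / 27333 * 100
hit rate = 54.24%

54.24%


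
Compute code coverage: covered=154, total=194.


Coverage = covered / total * 100
Coverage = 154 / 194 * 100
Coverage = 79.38%

79.38%


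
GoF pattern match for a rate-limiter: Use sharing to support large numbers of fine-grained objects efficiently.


This matches the Flyweight pattern

Flyweight


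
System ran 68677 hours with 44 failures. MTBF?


Formula: MTBF = Total operating time / Number of failures
MTBF = 68677 / 44
MTBF = 1560.84 hours

1560.84 hours


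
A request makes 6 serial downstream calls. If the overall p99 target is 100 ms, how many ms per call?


Formula: per_stage = total_budget / stages
per_stage = 100 / 6
per_stage = 16.67 ms

16.67 ms


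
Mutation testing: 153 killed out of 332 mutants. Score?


Mutation score = killed / total * 100
Mutation score = 153 / 332 * 100
Mutation score = 46.08%

46.08%


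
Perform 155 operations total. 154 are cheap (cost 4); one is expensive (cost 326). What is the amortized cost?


Formula: Amortized cost = Total cost / Operations
Total cost = (154 * 4) + (1 * 326)
Total cost = 616 + 326 = 942
Amortized = 942 / 155 = 6.0774

6.0774


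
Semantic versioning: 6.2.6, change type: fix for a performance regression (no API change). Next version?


Current: 6.2.6
Change category: 'fix for a performance regression (no API change)' → patch bump
SemVer rule: patch bump → increment PATCH (MAJOR and MINOR unchanged)
New: 6.2.7

6.2.7


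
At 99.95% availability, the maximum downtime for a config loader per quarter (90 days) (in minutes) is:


Formula: allowed downtime = period * (100 - SLA) / 100
Period (quarter (90 days)) = 129600 minutes
Unavailability fraction = (100 - 99.95) / 100
Allowed downtime = 129600 * (100 - 99.95) / 100
Allowed downtime = 64.8 minutes

64.8 minutes


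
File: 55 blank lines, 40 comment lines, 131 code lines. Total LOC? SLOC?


Total LOC = blank + comment + code
Total LOC = 55 + 40 + 131 = 226
SLOC (source only) = code = 131

Total LOC: 226, SLOC: 131


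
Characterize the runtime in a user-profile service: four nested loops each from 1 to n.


Reasoning: four levels of nesting
Complexity: O(n^4)

O(n^4)


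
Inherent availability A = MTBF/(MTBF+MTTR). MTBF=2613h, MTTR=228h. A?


Availability = MTBF / (MTBF + MTTR)
Availability = 2613 / (2613 + 228)
Availability = 2613 / 2841
Availability = 91.9747%

91.9747%


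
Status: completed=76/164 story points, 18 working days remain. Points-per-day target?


Formula: Required rate = Remaining points / Days left
Remaining = 164 - 76 = 88 points
Required rate = 88 / 18 = 4.89 points/day

4.89 points/day


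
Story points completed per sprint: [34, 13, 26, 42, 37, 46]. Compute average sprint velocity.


Formula: Avg velocity = Total points / Number of sprints
Points: [34, 13, 26, 42, 37, 46]
Sum = 34 + 13 + 26 + 42 + 37 + 46 = 198
Avg velocity = 198 / 6 = 33.0 points/sprint

33.0 points/sprint


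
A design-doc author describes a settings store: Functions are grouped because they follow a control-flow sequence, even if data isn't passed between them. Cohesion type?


Reasoning: Grouped by order of execution within a routine, not by data flow
Type: Procedural cohesion

Procedural cohesion


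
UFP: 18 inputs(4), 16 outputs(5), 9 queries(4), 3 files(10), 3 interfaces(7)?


UFP = EI*4 + EO*5 + EQ*4 + ILF*10 + EIF*7
UFP = 18*4 + 16*5 + 9*4 + 3*10 + 3*7
UFP = 72 + 80 + 36 + 30 + 21
UFP = 239

239


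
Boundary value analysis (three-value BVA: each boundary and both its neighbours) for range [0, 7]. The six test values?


Range: [0, 7]
Boundaries: just below min, min, min+1, max-1, max, just above max
Values: [-1, 0, 1, 6, 7, 8]

[-1, 0, 1, 6, 7, 8]


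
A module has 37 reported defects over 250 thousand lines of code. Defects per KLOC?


Defect density = defects / KLOC
Defect density = 37 / 250
Defect density = 0.148 defects/KLOC

0.148 defects/KLOC


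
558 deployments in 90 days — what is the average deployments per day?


Formula: deployments per day = releases / days
= 558 / 90
= 6.2 deploys/day
(equivalently, 43.4 deploys/week)

6.2 deploys/day


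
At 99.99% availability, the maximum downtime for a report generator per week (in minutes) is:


Formula: allowed downtime = period * (100 - SLA) / 100
Period (week) = 10080 minutes
Unavailability fraction = (100 - 99.99) / 100
Allowed downtime = 10080 * (100 - 99.99) / 100
Allowed downtime = 1.008 minutes

1.008 minutes


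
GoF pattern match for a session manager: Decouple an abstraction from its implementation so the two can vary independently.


This matches the Bridge pattern

Bridge


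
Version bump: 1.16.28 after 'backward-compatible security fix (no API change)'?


Current: 1.16.28
Change category: 'backward-compatible security fix (no API change)' → patch bump
SemVer rule: patch bump → increment PATCH (MAJOR and MINOR unchanged)
New: 1.16.29

1.16.29


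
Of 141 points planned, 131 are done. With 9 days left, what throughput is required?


Formula: Required rate = Remaining points / Days left
Remaining = 141 - 131 = 10 points
Required rate = 10 / 9 = 1.11 points/day

1.11 points/day


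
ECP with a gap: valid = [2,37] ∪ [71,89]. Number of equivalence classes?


Valid ranges: [2,37] and [71,89]
Class 1: x < 2 — invalid
Class 2: 2 ≤ x ≤ 37 — valid
Class 3: 37 < x < 71 — invalid (gap between ranges)
Class 4: 71 ≤ x ≤ 89 — valid
Class 5: x > 89 — invalid
Total equivalence classes: 5

5 equivalence classes


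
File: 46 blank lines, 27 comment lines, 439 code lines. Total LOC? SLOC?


Total LOC = blank + comment + code
Total LOC = 46 + 27 + 439 = 512
SLOC (source only) = code = 439

Total LOC: 512, SLOC: 439


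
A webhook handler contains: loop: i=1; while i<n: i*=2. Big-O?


Reasoning: i doubles each step so iterations are log2(n)
Complexity: O(log n)

O(log n)


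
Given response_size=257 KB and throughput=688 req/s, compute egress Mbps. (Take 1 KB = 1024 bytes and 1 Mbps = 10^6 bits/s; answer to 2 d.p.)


Formula: Mbps = payload_bytes * RPS * 8 / 1e6
Payload per request = 257 KB = 257 * 1024 = 263168 bytes
Total bytes/sec = 263168 * 688 = 181059584
Total bits/sec = 181059584 * 8 = 1448476672
Mbps = 1448476672 / 1e6 = 1448.48

1448.48 Mbps


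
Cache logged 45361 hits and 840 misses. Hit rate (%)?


Formula: hit rate = hits / (hits + misses) * 100
hit rate = 45361 / (45361 + 840) * 100
hit rate = 45361 / 46201 * 100
hit rate = 98.18%

98.18%


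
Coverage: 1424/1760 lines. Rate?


Coverage = covered / total * 100
Coverage = 1424 / 1760 * 100
Coverage = 80.91%

80.91%


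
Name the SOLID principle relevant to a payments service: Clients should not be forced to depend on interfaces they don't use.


This describes the Interface Segregation Principle (ISP)

Interface Segregation Principle (ISP)


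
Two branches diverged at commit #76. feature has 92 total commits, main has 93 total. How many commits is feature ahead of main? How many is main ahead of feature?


Common ancestor: commit #76
feature commits after divergence: 92 - 76 = 16
main commits after divergence: 93 - 76 = 17
feature is 16 commits ahead of main
main is 17 commits ahead of feature

feature ahead: 16, main ahead: 17


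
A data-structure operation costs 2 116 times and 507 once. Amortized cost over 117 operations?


Formula: Amortized cost = Total cost / Operations
Total cost = (116 * 2) + (1 * 507)
Total cost = 232 + 507 = 739
Amortized = 739 / 117 = 6.3162

6.3162


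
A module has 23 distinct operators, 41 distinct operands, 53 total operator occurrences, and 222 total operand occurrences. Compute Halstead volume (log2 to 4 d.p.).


Formula: V = N * log2(η), where N = N1 + N2 and η = η1 + η2
η = 23 + 41 = 64
N = 53 + 222 = 275
log2(64) ≈ 6.0000
V = 275 * 6.0000 = 1650.00

1650.00


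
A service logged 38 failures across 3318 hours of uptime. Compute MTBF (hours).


Formula: MTBF = Total operating time / Number of failures
MTBF = 3318 / 38
MTBF = 87.32 hours

87.32 hours


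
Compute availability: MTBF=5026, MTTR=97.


Availability = MTBF / (MTBF + MTTR)
Availability = 5026 / (5026 + 97)
Availability = 5026 / 5123
Availability = 98.1066%

98.1066%


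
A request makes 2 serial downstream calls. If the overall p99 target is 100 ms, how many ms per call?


Formula: per_stage = total_budget / stages
per_stage = 100 / 2
per_stage = 50.0 ms

50.0 ms


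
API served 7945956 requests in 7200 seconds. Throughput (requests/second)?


Formula: throughput = requests / seconds
throughput = 7945956 / 7200
throughput = 1103.61 requests/second

1103.61 requests/second


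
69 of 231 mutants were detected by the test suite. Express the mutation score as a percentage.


Mutation score = killed / total * 100
Mutation score = 69 / 231 * 100
Mutation score = 29.87%

29.87%


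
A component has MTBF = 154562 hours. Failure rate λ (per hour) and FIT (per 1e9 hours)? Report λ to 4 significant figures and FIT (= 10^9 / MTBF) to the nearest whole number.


Formula: λ = 1 / MTBF; FIT = λ × 1e9 = 1e9 / MTBF
λ = 1 / 154562 ≈ 6.470e-06 failures/hour
FIT = 1e9 / 154562 ≈ 6470 failures per 1e9 hours (nearest whole number)

λ = 6.470e-06 /h, FIT = 6470


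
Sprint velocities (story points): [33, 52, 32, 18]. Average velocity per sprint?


Formula: Avg velocity = Total points / Number of sprints
Points: [33, 52, 32, 18]
Sum = 33 + 52 + 32 + 18 = 135
Avg velocity = 135 / 4 = 33.75 points/sprint

33.75 points/sprint


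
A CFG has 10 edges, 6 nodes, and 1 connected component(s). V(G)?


Formula: V(G) = E - N + 2P
V(G) = 10 - 6 + 2*1
V(G) = 4 + 2
V(G) = 6

6


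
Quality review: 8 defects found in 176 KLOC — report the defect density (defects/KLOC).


Defect density = defects / KLOC
Defect density = 8 / 176
Defect density = 0.045 defects/KLOC

0.045 defects/KLOC


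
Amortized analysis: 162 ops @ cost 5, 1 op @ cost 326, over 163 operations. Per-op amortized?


Formula: Amortized cost = Total cost / Operations
Total cost = (162 * 5) + (1 * 326)
Total cost = 810 + 326 = 1136
Amortized = 1136 / 163 = 6.9693

6.9693


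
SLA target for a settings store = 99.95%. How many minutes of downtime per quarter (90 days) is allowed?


Formula: allowed downtime = period * (100 - SLA) / 100
Period (quarter (90 days)) = 129600 minutes
Unavailability fraction = (100 - 99.95) / 100
Allowed downtime = 129600 * (100 - 99.95) / 100
Allowed downtime = 64.8 minutes

64.8 minutes


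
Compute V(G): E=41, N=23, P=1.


Formula: V(G) = E - N + 2P
V(G) = 41 - 23 + 2*1
V(G) = 18 + 2
V(G) = 20

20


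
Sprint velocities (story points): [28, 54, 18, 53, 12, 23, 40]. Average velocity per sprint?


Formula: Avg velocity = Total points / Number of sprints
Points: [28, 54, 18, 53, 12, 23, 40]
Sum = 28 + 54 + 18 + 53 + 12 + 23 + 40 = 228
Avg velocity = 228 / 7 = 32.57 points/sprint

32.57 points/sprint


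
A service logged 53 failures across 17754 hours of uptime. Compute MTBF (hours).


Formula: MTBF = Total operating time / Number of failures
MTBF = 17754 / 53
MTBF = 334.98 hours

334.98 hours


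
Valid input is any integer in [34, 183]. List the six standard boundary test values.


Range: [34, 183]
Boundaries: just below min, min, min+1, max-1, max, just above max
Values: [33, 34, 35, 182, 183, 184]

[33, 34, 35, 182, 183, 184]


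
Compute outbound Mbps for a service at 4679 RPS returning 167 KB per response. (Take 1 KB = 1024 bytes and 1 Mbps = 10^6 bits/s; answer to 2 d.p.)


Formula: Mbps = payload_bytes * RPS * 8 / 1e6
Payload per request = 167 KB = 167 * 1024 = 171008 bytes
Total bytes/sec = 171008 * 4679 = 800146432
Total bits/sec = 800146432 * 8 = 6401171456
Mbps = 6401171456 / 1e6 = 6401.17

6401.17 Mbps


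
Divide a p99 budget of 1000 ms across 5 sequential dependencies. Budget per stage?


Formula: per_stage = total_budget / stages
per_stage = 1000 / 5
per_stage = 200.0 ms

200.0 ms


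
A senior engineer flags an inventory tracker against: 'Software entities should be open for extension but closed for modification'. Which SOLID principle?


This describes the Open/Closed Principle (OCP)

Open/Closed Principle (OCP)


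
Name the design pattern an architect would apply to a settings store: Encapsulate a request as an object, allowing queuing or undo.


This matches the Command pattern

Command


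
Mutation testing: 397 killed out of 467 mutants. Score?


Mutation score = killed / total * 100
Mutation score = 397 / 467 * 100
Mutation score = 85.01%

85.01%


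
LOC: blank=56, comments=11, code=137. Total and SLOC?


Total LOC = blank + comment + code
Total LOC = 56 + 11 + 137 = 204
SLOC (source only) = code = 137

Total LOC: 204, SLOC: 137


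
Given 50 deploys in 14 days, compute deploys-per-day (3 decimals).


Formula: deployments per day = releases / days
= 50 / 14
= 3.571 deploys/day
(equivalently, 25.0 deploys/week)

3.571 deploys/day


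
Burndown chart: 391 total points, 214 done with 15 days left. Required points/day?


Formula: Required rate = Remaining points / Days left
Remaining = 391 - 214 = 177 points
Required rate = 177 / 15 = 11.8 points/day

11.8 points/day


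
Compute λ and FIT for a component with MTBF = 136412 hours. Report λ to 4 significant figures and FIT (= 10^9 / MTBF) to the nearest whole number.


Formula: λ = 1 / MTBF; FIT = λ × 1e9 = 1e9 / MTBF
λ = 1 / 136412 ≈ 7.331e-06 failures/hour
FIT = 1e9 / 136412 ≈ 7331 failures per 1e9 hours (nearest whole number)

λ = 7.331e-06 /h, FIT = 7331


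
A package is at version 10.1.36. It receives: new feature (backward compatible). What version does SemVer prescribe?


Current: 10.1.36
Change category: 'new feature (backward compatible)' → minor bump
SemVer rule: minor bump → increment MINOR, reset PATCH to 0 (MAJOR unchanged)
New: 10.2.0

10.2.0


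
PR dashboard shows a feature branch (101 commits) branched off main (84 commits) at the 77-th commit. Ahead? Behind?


Common ancestor: commit #77
feature commits after divergence: 101 - 77 = 24
main commits after divergence: 84 - 77 = 7
feature is 24 commits ahead of main
main is 7 commits ahead of feature

feature ahead: 24, main ahead: 7


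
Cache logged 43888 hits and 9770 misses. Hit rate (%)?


Formula: hit rate = hits / (hits + misses) * 100
hit rate = 43888 / (43888 + 9770) * 100
hit rate = 43888 / 53658 * 100
hit rate = 81.79%

81.79%


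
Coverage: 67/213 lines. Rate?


Coverage = covered / total * 100
Coverage = 67 / 213 * 100
Coverage = 31.46%

31.46%


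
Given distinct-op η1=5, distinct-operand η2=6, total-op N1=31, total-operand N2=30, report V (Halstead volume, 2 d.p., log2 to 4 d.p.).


Formula: V = N * log2(η), where N = N1 + N2 and η = η1 + η2
η = 5 + 6 = 11
N = 31 + 30 = 61
log2(11) ≈ 3.4594
V = 61 * 3.4594 = 211.02

211.02


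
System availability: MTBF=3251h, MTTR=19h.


Availability = MTBF / (MTBF + MTTR)
Availability = 3251 / (3251 + 19)
Availability = 3251 / 3270
Availability = 99.419%

99.419%


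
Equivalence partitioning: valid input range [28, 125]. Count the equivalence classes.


Valid range: [28, 125]
Class 1: x < 28 — invalid
Class 2: 28 ≤ x ≤ 125 — valid
Class 3: x > 125 — invalid
Total equivalence classes: 3

3 equivalence classes


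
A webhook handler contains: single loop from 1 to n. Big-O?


Reasoning: one pass through n items
Complexity: O(n)

O(n)


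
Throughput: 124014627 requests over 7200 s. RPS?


Formula: throughput = requests / seconds
throughput = 124014627 / 7200
throughput = 17224.25 requests/second

17224.25 requests/second


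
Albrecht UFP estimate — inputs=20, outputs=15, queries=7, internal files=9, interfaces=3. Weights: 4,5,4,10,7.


UFP = EI*4 + EO*5 + EQ*4 + ILF*10 + EIF*7
UFP = 20*4 + 15*5 + 7*4 + 9*10 + 3*7
UFP = 80 + 75 + 28 + 90 + 21
UFP = 294

294


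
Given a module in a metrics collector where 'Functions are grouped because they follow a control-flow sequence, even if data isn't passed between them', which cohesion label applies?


Reasoning: Grouped by order of execution within a routine, not by data flow
Type: Procedural cohesion

Procedural cohesion


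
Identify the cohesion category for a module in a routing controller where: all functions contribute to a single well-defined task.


Reasoning: Best: single purpose
Type: Functional cohesion

Functional cohesion


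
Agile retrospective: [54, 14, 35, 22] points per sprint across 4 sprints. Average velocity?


Formula: Avg velocity = Total points / Number of sprints
Points: [54, 14, 35, 22]
Sum = 54 + 14 + 35 + 22 = 125
Avg velocity = 125 / 4 = 31.25 points/sprint

31.25 points/sprint


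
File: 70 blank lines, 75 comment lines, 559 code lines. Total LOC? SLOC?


Total LOC = blank + comment + code
Total LOC = 70 + 75 + 559 = 704
SLOC (source only) = code = 559

Total LOC: 704, SLOC: 559


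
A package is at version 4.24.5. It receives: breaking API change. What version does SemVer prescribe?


Current: 4.24.5
Change category: 'breaking API change' → major bump
SemVer rule: major bump → increment MAJOR, reset MINOR and PATCH to 0
New: 5.0.0

5.0.0


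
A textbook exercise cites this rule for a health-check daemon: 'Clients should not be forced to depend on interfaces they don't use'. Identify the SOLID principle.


This describes the Interface Segregation Principle (ISP)

Interface Segregation Principle (ISP)


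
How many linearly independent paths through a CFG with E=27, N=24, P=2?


Formula: V(G) = E - N + 2P
V(G) = 27 - 24 + 2*2
V(G) = 3 + 4
V(G) = 7

7


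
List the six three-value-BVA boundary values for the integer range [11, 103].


Range: [11, 103]
Boundaries: just below min, min, min+1, max-1, max, just above max
Values: [10, 11, 12, 102, 103, 104]

[10, 11, 12, 102, 103, 104]


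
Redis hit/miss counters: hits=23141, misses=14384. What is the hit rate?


Formula: hit rate = hits / (hits + misses) * 100
hit rate = 23141 / (23141 + 14384) * 100
hit rate = 23141 / 37525 * 100
hit rate = 61.67%

61.67%


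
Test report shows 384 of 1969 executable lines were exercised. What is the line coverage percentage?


Coverage = covered / total * 100
Coverage = 384 / 1969 * 100
Coverage = 19.5%

19.5%


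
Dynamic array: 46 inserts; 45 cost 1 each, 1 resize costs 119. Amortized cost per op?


Formula: Amortized cost = Total cost / Operations
Total cost = (45 * 1) + (1 * 119)
Total cost = 45 + 119 = 164
Amortized = 164 / 46 = 3.5652

3.5652


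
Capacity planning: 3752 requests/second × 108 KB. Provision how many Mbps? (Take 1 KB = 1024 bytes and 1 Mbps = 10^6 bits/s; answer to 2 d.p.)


Formula: Mbps = payload_bytes * RPS * 8 / 1e6
Payload per request = 108 KB = 108 * 1024 = 110592 bytes
Total bytes/sec = 110592 * 3752 = 414941184
Total bits/sec = 414941184 * 8 = 3319529472
Mbps = 3319529472 / 1e6 = 3319.53

3319.53 Mbps


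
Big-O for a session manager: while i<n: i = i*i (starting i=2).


Reasoning: squaring drives double-exponential growth; iterations ~ log log n
Complexity: O(log log n)

O(log log n)


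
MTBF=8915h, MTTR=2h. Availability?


Availability = MTBF / (MTBF + MTTR)
Availability = 8915 / (8915 + 2)
Availability = 8915 / 8917
Availability = 99.9776%

99.9776%


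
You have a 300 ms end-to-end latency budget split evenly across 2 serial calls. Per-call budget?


Formula: per_stage = total_budget / stages
per_stage = 300 / 2
per_stage = 150.0 ms

150.0 ms


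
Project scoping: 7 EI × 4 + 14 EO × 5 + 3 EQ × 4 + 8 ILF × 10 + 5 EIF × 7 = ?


UFP = EI*4 + EO*5 + EQ*4 + ILF*10 + EIF*7
UFP = 7*4 + 14*5 + 3*4 + 8*10 + 5*7
UFP = 28 + 70 + 12 + 80 + 35
UFP = 225

225


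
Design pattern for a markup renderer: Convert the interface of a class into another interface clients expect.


This matches the Adapter pattern

Adapter


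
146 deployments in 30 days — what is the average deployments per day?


Formula: deployments per day = releases / days
= 146 / 30
= 4.867 deploys/day
(equivalently, 34.07 deploys/week)

4.867 deploys/day


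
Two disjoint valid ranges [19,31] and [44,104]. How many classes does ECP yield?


Valid ranges: [19,31] and [44,104]
Class 1: x < 19 — invalid
Class 2: 19 ≤ x ≤ 31 — valid
Class 3: 31 < x < 44 — invalid (gap between ranges)
Class 4: 44 ≤ x ≤ 104 — valid
Class 5: x > 104 — invalid
Total equivalence classes: 5

5 equivalence classes


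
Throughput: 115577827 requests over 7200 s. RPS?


Formula: throughput = requests / seconds
throughput = 115577827 / 7200
throughput = 16052.48 requests/second

16052.48 requests/second


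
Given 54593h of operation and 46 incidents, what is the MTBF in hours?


Formula: MTBF = Total operating time / Number of failures
MTBF = 54593 / 46
MTBF = 1186.8 hours

1186.8 hours


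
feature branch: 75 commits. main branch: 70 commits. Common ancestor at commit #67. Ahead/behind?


Common ancestor: commit #67
feature commits after divergence: 75 - 67 = 8
main commits after divergence: 70 - 67 = 3
feature is 8 commits ahead of main
main is 3 commits ahead of feature

feature ahead: 8, main ahead: 3


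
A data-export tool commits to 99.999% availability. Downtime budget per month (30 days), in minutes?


Formula: allowed downtime = period * (100 - SLA) / 100
Period (month (30 days)) = 43200 minutes
Unavailability fraction = (100 - 99.999) / 100
Allowed downtime = 43200 * (100 - 99.999) / 100
Allowed downtime = 0.432 minutes

0.432 minutes


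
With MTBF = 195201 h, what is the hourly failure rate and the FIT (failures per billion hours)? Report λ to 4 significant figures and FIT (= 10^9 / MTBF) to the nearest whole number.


Formula: λ = 1 / MTBF; FIT = λ × 1e9 = 1e9 / MTBF
λ = 1 / 195201 ≈ 5.123e-06 failures/hour
FIT = 1e9 / 195201 ≈ 5123 failures per 1e9 hours (nearest whole number)

λ = 5.123e-06 /h, FIT = 5123


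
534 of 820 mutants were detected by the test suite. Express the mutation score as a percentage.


Mutation score = killed / total * 100
Mutation score = 534 / 820 * 100
Mutation score = 65.12%

65.12%


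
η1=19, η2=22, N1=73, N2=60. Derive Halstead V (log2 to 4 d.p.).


Formula: V = N * log2(η), where N = N1 + N2 and η = η1 + η2
η = 19 + 22 = 41
N = 73 + 60 = 133
log2(41) ≈ 5.3576
V = 133 * 5.3576 = 712.56

712.56


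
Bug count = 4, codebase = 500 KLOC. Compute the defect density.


Defect density = defects / KLOC
Defect density = 4 / 500
Defect density = 0.008 defects/KLOC

0.008 defects/KLOC


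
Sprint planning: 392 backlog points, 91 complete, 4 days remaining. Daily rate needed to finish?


Formula: Required rate = Remaining points / Days left
Remaining = 392 - 91 = 301 points
Required rate = 301 / 4 = 75.25 points/day

75.25 points/day


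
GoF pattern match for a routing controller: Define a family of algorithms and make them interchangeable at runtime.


This matches the Strategy pattern

Strategy


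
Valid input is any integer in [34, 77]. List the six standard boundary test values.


Range: [34, 77]
Boundaries: just below min, min, min+1, max-1, max, just above max
Values: [33, 34, 35, 76, 77, 78]

[33, 34, 35, 76, 77, 78]


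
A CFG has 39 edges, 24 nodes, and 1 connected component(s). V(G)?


Formula: V(G) = E - N + 2P
V(G) = 39 - 24 + 2*1
V(G) = 15 + 2
V(G) = 17

17


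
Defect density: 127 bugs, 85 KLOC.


Defect density = defects / KLOC
Defect density = 127 / 85
Defect density = 1.494 defects/KLOC

1.494 defects/KLOC


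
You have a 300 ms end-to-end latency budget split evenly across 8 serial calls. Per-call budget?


Formula: per_stage = total_budget / stages
per_stage = 300 / 8
per_stage = 37.5 ms

37.5 ms


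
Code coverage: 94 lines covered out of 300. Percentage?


Coverage = covered / total * 100
Coverage = 94 / 300 * 100
Coverage = 31.33%

31.33%


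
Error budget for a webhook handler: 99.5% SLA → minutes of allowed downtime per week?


Formula: allowed downtime = period * (100 - SLA) / 100
Period (week) = 10080 minutes
Unavailability fraction = (100 - 99.5) / 100
Allowed downtime = 10080 * (100 - 99.5) / 100
Allowed downtime = 50.4 minutes

50.4 minutes


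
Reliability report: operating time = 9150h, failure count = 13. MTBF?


Formula: MTBF = Total operating time / Number of failures
MTBF = 9150 / 13
MTBF = 703.85 hours

703.85 hours


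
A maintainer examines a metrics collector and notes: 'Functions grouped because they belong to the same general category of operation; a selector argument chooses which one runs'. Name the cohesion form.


Reasoning: Grouped by category of activity, not by data or sequence
Type: Logical cohesion

Logical cohesion


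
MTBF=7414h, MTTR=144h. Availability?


Availability = MTBF / (MTBF + MTTR)
Availability = 7414 / (7414 + 144)
Availability = 7414 / 7558
Availability = 98.0947%

98.0947%


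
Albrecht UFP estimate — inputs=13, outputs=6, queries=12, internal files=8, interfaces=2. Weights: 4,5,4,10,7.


UFP = EI*4 + EO*5 + EQ*4 + ILF*10 + EIF*7
UFP = 13*4 + 6*5 + 12*4 + 8*10 + 2*7
UFP = 52 + 30 + 48 + 80 + 14
UFP = 224

224


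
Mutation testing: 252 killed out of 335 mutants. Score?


Mutation score = killed / total * 100
Mutation score = 252 / 335 * 100
Mutation score = 75.22%

75.22%


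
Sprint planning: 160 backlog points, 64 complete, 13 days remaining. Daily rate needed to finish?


Formula: Required rate = Remaining points / Days left
Remaining = 160 - 64 = 96 points
Required rate = 96 / 13 = 7.38 points/day

7.38 points/day


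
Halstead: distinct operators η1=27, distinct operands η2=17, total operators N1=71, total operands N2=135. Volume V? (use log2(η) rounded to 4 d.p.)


Formula: V = N * log2(η), where N = N1 + N2 and η = η1 + η2
η = 27 + 17 = 44
N = 71 + 135 = 206
log2(44) ≈ 5.4594
V = 206 * 5.4594 = 1124.64

1124.64


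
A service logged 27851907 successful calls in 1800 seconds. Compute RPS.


Formula: throughput = requests / seconds
throughput = 27851907 / 1800
throughput = 15473.28 requests/second

15473.28 requests/second


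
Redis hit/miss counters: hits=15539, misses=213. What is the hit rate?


Formula: hit rate = hits / (hits + misses) * 100
hit rate = 15539 / (15539 + 213) * 100
hit rate = 15539 / 15752 * 100
hit rate = 98.65%

98.65%


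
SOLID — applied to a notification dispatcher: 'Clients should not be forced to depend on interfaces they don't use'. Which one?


This describes the Interface Segregation Principle (ISP)

Interface Segregation Principle (ISP)


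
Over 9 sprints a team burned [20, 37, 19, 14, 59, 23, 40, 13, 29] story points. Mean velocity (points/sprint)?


Formula: Avg velocity = Total points / Number of sprints
Points: [20, 37, 19, 14, 59, 23, 40, 13, 29]
Sum = 20 + 37 + 19 + 14 + 59 + 23 + 40 + 13 + 29 = 254
Avg velocity = 254 / 9 = 28.22 points/sprint

28.22 points/sprint


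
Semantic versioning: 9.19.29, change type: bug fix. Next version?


Current: 9.19.29
Change category: 'bug fix' → patch bump
SemVer rule: patch bump → increment PATCH (MAJOR and MINOR unchanged)
New: 9.19.30

9.19.30


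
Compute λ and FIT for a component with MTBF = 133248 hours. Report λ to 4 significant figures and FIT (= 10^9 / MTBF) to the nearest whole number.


Formula: λ = 1 / MTBF; FIT = λ × 1e9 = 1e9 / MTBF
λ = 1 / 133248 ≈ 7.505e-06 failures/hour
FIT = 1e9 / 133248 ≈ 7505 failures per 1e9 hours (nearest whole number)

λ = 7.505e-06 /h, FIT = 7505


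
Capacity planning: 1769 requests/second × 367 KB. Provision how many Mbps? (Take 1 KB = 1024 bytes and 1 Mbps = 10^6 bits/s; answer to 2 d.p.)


Formula: Mbps = payload_bytes * RPS * 8 / 1e6
Payload per request = 367 KB = 367 * 1024 = 375808 bytes
Total bytes/sec = 375808 * 1769 = 664804352
Total bits/sec = 664804352 * 8 = 5318434816
Mbps = 5318434816 / 1e6 = 5318.43

5318.43 Mbps


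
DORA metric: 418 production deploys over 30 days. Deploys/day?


Formula: deployments per day = releases / days
= 418 / 30
= 13.933 deploys/day
(equivalently, 97.53 deploys/week)

13.933 deploys/day


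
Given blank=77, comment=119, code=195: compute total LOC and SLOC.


Total LOC = blank + comment + code
Total LOC = 77 + 119 + 195 = 391
SLOC (source only) = code = 195

Total LOC: 391, SLOC: 195


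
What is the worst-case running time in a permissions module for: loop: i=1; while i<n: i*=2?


Reasoning: i doubles each step so iterations are log2(n)
Complexity: O(log n)

O(log n)


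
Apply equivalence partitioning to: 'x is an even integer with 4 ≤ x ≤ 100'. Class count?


Constraint: even integers in [4, 100]
Class 1: x < 4 — out-of-range invalid
Class 2: x in [4,100] but odd — wrong type invalid
Class 3: x in [4,100] and even — valid
Class 4: x > 100 — out-of-range invalid
Total equivalence classes: 4

4 equivalence classes


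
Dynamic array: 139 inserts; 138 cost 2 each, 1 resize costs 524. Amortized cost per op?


Formula: Amortized cost = Total cost / Operations
Total cost = (138 * 2) + (1 * 524)
Total cost = 276 + 524 = 800
Amortized = 800 / 139 = 5.7554

5.7554


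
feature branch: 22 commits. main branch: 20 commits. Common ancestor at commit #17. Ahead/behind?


Common ancestor: commit #17
feature commits after divergence: 22 - 17 = 5
main commits after divergence: 20 - 17 = 3
feature is 5 commits ahead of main
main is 3 commits ahead of feature

feature ahead: 5, main ahead: 3


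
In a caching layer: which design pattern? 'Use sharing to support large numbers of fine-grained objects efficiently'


This matches the Flyweight pattern

Flyweight
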